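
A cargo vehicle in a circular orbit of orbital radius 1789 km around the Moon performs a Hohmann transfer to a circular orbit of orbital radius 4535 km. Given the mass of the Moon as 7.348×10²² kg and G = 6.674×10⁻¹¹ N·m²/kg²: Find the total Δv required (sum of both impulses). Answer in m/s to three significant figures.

Δv_total ≈ 585 m/s

μ = GM = 6.674×10⁻¹¹ × 7.348×10²² = 4.904×10¹² m³/s².
r₁ = 1789 km = 1.789×10⁶ m.
r₂ = 4535 km = 4.535×10⁶ m.
Transfer ellipse a_t = (r₁ + r₂)/2 = 3.162×10⁶ m.
At r₁: circular v_c1 = √(μ/r₁) = 1656 m/s; transfer-perilune v_p = √[μ(2/r₁ − 1/a_t)] = 1983 m/s.
Δv₁ = v_p − v_c1 = 327.1 m/s.
At r₂: circular v_c2 = √(μ/r₂) = 1040 m/s; transfer-apolune v_a = √[μ(2/r₂ − 1/a_t)] = 782.2 m/s.
Δv₂ = v_c2 − v_a = 257.7 m/s.
Total Δv = Δv₁ + Δv₂ = 584.8 m/s.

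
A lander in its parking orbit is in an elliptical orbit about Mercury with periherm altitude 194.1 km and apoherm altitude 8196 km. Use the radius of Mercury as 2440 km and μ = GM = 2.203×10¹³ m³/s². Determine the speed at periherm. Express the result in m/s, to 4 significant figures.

r_p = 2440 + 194.1 = 2634.1 km = 2.6341×10⁶ m.
r_a = 2440 + 8196 = 10636 km = 1.0636×10⁷ m.
Semi-major axis a = (r_p + r_a)/2 = 6635.1 km = 6.635×10⁶ m.
Vis-viva: v² = μ(2/r − 1/a) = 2.203×10¹³ × (7.593×10⁻⁷ − 1.507×10⁻⁷) = 1.341×10⁷ m²/s².
v = 3661 m/s.

v ≈ 3661 m/s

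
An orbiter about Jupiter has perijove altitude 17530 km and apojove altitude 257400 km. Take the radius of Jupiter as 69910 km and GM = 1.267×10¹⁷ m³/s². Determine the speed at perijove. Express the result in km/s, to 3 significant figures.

v ≈ 47.8 km/s

r_p = 69910 + 17530 = 87440 km = 8.7440×10⁷ m.
r_a = 69910 + 257400 = 327310 km = 3.2731×10⁸ m.
Semi-major axis a = (r_p + r_a)/2 = 2.0738×10⁵ km = 2.074×10⁸ m.
Vis-viva: v² = μ(2/r − 1/a) = 1.267×10¹⁷ × (2.287×10⁻⁸ − 4.822×10⁻⁹) = 2.287×10⁹ m²/s².
v = 47820 m/s = 47.82 km/s.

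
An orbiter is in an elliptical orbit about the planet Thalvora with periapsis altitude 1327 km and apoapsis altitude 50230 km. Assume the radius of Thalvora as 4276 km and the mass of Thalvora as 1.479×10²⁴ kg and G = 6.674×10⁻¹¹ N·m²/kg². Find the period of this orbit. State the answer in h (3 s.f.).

μ = GM = 6.674×10⁻¹¹ × 1.479×10²⁴ = 9.871×10¹³ m³/s².
r_p = 4276 + 1327 = 5603.0 km = 5.6030×10⁶ m.
r_a = 4276 + 50230 = 54506 km = 5.4506×10⁷ m.
Semi-major axis a = (r_p + r_a)/2 = (5603.0 + 54506)/2 = 30054 km = 3.005×10⁷ m.
By Kepler's third law T = 2π√(a³/μ) = 2π × 1.658×10⁴ = 1.042×10⁵ s.
= 28.94 h.

T ≈ 28.9 h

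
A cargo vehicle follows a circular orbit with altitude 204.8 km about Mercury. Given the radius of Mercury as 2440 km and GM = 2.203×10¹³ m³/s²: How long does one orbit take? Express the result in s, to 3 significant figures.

T ≈ 5760 s

r = 2440 + 204.8 = 2644.8 km = 2.6448×10⁶ m.
Kepler's third law: T = 2π√(r³/μ) = 2π√((2.645×10⁶)³ / 2.203×10¹³).
r³/μ = 8.398×10⁵ s², so T = 2π × 9.164×10² = 5.758×10³ s.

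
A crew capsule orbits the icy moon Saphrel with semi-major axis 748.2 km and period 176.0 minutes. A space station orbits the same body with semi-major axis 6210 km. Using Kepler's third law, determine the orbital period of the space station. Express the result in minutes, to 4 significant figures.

T₂ ≈ 4208 minutes

Kepler's third law: T² ∝ a³, so T₂ = T₁ (a₂/a₁)^(3/2).
a₂/a₁ = 8.300, (a₂/a₁)^(3/2) = 23.91.
T₂ = 176.0 × 23.91 = 4208 minutes.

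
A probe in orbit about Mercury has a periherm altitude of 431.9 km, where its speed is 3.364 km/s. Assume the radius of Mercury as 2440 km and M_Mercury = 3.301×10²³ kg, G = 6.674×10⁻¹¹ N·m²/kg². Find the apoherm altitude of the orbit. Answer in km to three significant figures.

apoherm altitude ≈ 5630 km

μ = GM = 6.674×10⁻¹¹ × 3.301×10²³ = 2.203×10¹³ m³/s².
r_p = 2440 + 431.9 = 2871.9 km = 2.872×10⁶ m.
Specific energy ε = v²/2 − μ/r = -2.013×10⁶ J/kg, so a = −μ/(2ε) = 5.472×10⁶ m.
The apsides satisfy r_p + r_a = 2a, so the apoherm radius is 2a − r_p = 8.073×10⁶ m = 8072.7 km.
Apoherm altitude = 8072.7 − 2440 = 5632.7 km.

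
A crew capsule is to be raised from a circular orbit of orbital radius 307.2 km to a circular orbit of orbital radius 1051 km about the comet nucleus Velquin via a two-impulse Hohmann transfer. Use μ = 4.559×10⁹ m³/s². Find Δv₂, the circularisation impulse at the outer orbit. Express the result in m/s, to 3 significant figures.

Δv ≈ 21.6 m/s

r₁ = 307.2 km = 3.072×10⁵ m.
r₂ = 1051 km = 1.051×10⁶ m.
Transfer ellipse a_t = (r₁ + r₂)/2 = 6.791×10⁵ m.
At r₁: circular v_c1 = √(μ/r₁) = 121.8 m/s; transfer-periapsis v_p = √[μ(2/r₁ − 1/a_t)] = 151.6 m/s.
At r₂: circular v_c2 = √(μ/r₂) = 65.86 m/s; transfer-apoapsis v_a = √[μ(2/r₂ − 1/a_t)] = 44.30 m/s.
Δv₂ = v_c2 − v_a = 21.56 m/s.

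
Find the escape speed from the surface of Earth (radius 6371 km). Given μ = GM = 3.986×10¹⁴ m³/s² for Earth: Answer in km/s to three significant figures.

v_esc ≈ 11.2 km/s

r = R = 6.371×10⁶ m.
Escape speed v_esc = √(2μ/r) = √(2 × 3.986×10¹⁴ / 6.371×10⁶) = √(1.251×10⁸) = 11190 m/s.
= 11.19 km/s.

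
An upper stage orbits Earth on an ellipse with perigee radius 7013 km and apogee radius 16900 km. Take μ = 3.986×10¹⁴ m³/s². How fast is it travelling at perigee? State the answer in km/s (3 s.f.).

Semi-major axis a = (r_p + r_a)/2 = 11956 km = 1.196×10⁷ m.
Vis-viva: v² = μ(2/r − 1/a) = 3.986×10¹⁴ × (2.852×10⁻⁷ − 8.364×10⁻⁸) = 8.034×10⁷ m²/s².
v = 8963 m/s = 8.963 km/s.

v ≈ 8.96 km/s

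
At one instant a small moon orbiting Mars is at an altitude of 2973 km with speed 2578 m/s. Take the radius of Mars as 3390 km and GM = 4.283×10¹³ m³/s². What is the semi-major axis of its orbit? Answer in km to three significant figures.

a ≈ 6280 km

r = 3390 + 2973 = 6363.0 km = 6.363×10⁶ m.
Specific orbital energy ε = v²/2 − μ/r = (2578)²/2 − 4.283×10¹³/6.363×10⁶ = -3.408×10⁶ J/kg.
Since ε = −μ/(2a), a = −μ/(2ε) = 6.284×10⁶ m = 6283.6 km.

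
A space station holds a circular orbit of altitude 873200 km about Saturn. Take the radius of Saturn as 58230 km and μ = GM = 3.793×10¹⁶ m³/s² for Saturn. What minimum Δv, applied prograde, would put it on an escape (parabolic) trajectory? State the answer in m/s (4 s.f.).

Δv ≈ 2643 m/s

r = 58230 + 873200 = 931430 km = 9.3143×10⁸ m.
Circular speed v_c = √(μ/r) = 6381 m/s.
Escape speed v_esc = √(2μ/r) = √2 × v_c = 9025 m/s.
Δv = v_esc − v_c = 2643 m/s.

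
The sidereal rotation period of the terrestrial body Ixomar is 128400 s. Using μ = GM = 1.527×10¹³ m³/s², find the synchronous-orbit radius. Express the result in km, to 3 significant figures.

A synchronous orbit has period T, so by Kepler's third law a = (μT²/4π²)^(1/3).
μT²/4π² = 1.527×10¹³ × (1.284×10⁵)² / 39.48 = 6.377×10²¹ m³.
a = 1.854×10⁷ m = 18544 km.

r_sync ≈ 18500 km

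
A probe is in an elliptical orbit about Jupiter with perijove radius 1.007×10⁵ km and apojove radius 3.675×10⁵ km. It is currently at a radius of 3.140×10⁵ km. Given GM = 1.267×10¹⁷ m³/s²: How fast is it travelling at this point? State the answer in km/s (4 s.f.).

Semi-major axis a = (r_p + r_a)/2 = 2.3410×10⁵ km = 2.341×10⁸ m.
Vis-viva: v² = μ(2/r − 1/a) = 1.267×10¹⁷ × (6.369×10⁻⁹ − 4.272×10⁻⁹) = 2.658×10⁸ m²/s².
v = 16300 m/s = 16.30 km/s.

v ≈ 16.30 km/s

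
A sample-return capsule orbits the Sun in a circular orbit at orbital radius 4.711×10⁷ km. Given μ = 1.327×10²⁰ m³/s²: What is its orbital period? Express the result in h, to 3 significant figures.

r = 4.711×10⁷ km = 4.711×10¹⁰ m.
Kepler's third law: T = 2π√(r³/μ) = 2π√((4.711×10¹⁰)³ / 1.327×10²⁰).
r³/μ = 7.879×10¹¹ s², so T = 2π × 8.876×10⁵ = 5.577×10⁶ s.
Converting: 5.577×10⁶ s ÷ 3600 = 1549 h.

T ≈ 1550 h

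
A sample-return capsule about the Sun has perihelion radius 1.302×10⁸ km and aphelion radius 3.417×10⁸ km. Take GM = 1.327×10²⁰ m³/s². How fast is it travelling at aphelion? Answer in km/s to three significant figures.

Semi-major axis a = (r_p + r_a)/2 = 2.3595×10⁸ km = 2.360×10¹¹ m.
Vis-viva: v² = μ(2/r − 1/a) = 1.327×10²⁰ × (5.853×10⁻¹² − 4.238×10⁻¹²) = 2.143×10⁸ m²/s².
v = 14640 m/s = 14.64 km/s.

v ≈ 14.6 km/s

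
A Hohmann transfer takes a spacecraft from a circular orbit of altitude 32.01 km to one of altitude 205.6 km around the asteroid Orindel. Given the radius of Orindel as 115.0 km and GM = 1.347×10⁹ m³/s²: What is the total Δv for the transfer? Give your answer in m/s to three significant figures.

Δv_total ≈ 29.8 m/s

r₁ = 115.0 + 32.01 = 147.01 km = 1.4701×10⁵ m.
r₂ = 115.0 + 205.6 = 320.60 km = 3.2060×10⁵ m.
Transfer ellipse a_t = (r₁ + r₂)/2 = 2.338×10⁵ m.
At r₁: circular v_c1 = √(μ/r₁) = 95.72 m/s; transfer-periapsis v_p = √[μ(2/r₁ − 1/a_t)] = 112.1 m/s.
Δv₁ = v_p − v_c1 = 16.37 m/s.
At r₂: circular v_c2 = √(μ/r₂) = 64.82 m/s; transfer-apoapsis v_a = √[μ(2/r₂ − 1/a_t)] = 51.40 m/s.
Δv₂ = v_c2 − v_a = 13.42 m/s.
Total Δv = Δv₁ + Δv₂ = 29.79 m/s.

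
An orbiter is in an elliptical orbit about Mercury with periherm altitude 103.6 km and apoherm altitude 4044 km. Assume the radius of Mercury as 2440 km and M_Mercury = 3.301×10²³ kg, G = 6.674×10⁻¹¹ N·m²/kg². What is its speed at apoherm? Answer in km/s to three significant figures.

μ = GM = 6.674×10⁻¹¹ × 3.301×10²³ = 2.203×10¹³ m³/s².
r_p = 2440 + 103.6 = 2543.6 km = 2.5436×10⁶ m.
r_a = 2440 + 4044 = 6484.0 km = 6.4840×10⁶ m.
Semi-major axis a = (r_p + r_a)/2 = 4513.8 km = 4.514×10⁶ m.
Vis-viva: v² = μ(2/r − 1/a) = 2.203×10¹³ × (3.085×10⁻⁷ − 2.215×10⁻⁷) = 1.915×10⁶ m²/s².
v = 1384 m/s = 1.384 km/s.

v ≈ 1.38 km/s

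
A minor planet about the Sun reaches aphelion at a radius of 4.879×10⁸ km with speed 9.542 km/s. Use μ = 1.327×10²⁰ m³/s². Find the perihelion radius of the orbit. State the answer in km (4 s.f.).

perihelion radius ≈ 9.808×10⁷ km

r_a = 4.879×10¹¹ m.
Specific energy ε = v²/2 − μ/r = -2.265×10⁸ J/kg, so a = −μ/(2ε) = 2.930×10¹¹ m.
The apsides satisfy r_p + r_a = 2a, so the perihelion radius is 2a − r_a = 9.808×10¹⁰ m = 9.8083×10⁷ km.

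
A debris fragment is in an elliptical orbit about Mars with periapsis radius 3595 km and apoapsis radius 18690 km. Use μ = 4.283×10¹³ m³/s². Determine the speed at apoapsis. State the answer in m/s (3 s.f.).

Semi-major axis a = (r_p + r_a)/2 = 11142 km = 1.114×10⁷ m.
Vis-viva: v² = μ(2/r − 1/a) = 4.283×10¹³ × (1.070×10⁻⁷ − 8.975×10⁻⁸) = 7.394×10⁵ m²/s².
v = 859.9 m/s.

v ≈ 860 m/s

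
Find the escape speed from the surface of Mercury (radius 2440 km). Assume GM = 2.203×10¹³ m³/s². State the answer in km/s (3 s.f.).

r = R = 2.440×10⁶ m.
Escape speed v_esc = √(2μ/r) = √(2 × 2.203×10¹³ / 2.440×10⁶) = √(1.806×10⁷) = 4249 m/s.
= 4.249 km/s.

v_esc ≈ 4.25 km/s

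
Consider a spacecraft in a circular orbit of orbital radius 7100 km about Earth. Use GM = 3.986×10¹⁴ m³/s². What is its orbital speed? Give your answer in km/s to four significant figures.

v ≈ 7.493 km/s

r = 7100 km = 7.100×10⁶ m.
For a circular orbit v = √(μ/r) = √(3.986×10¹⁴ / 7.100×10⁶) = √(5.614×10⁷) = 7493 m/s.
That is 7.493 km/s.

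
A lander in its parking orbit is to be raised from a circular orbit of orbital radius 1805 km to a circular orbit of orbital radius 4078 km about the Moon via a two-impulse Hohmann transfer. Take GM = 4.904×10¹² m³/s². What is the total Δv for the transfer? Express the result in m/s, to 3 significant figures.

Δv_total ≈ 530 m/s

r₁ = 1805 km = 1.805×10⁶ m.
r₂ = 4078 km = 4.078×10⁶ m.
Transfer ellipse a_t = (r₁ + r₂)/2 = 2.942×10⁶ m.
At r₁: circular v_c1 = √(μ/r₁) = 1648 m/s; transfer-perilune v_p = √[μ(2/r₁ − 1/a_t)] = 1941 m/s.
Δv₁ = v_p − v_c1 = 292.5 m/s.
At r₂: circular v_c2 = √(μ/r₂) = 1097 m/s; transfer-apolune v_a = √[μ(2/r₂ − 1/a_t)] = 859.0 m/s.
Δv₂ = v_c2 − v_a = 237.6 m/s.
Total Δv = Δv₁ + Δv₂ = 530.1 m/s.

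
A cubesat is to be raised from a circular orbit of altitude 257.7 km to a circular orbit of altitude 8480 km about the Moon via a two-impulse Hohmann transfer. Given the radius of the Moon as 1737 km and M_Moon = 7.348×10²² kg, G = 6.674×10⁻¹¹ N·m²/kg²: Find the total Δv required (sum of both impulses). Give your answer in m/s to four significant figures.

Δv_total ≈ 757.1 m/s

μ = GM = 6.674×10⁻¹¹ × 7.348×10²² = 4.904×10¹² m³/s².
r₁ = 1737 + 257.7 = 1994.7 km = 1.9947×10⁶ m.
r₂ = 1737 + 8480 = 10217 km = 1.0217×10⁷ m.
Transfer ellipse a_t = (r₁ + r₂)/2 = 6.106×10⁶ m.
At r₁: circular v_c1 = √(μ/r₁) = 1568 m/s; transfer-perilune v_p = √[μ(2/r₁ − 1/a_t)] = 2028 m/s.
Δv₁ = v_p − v_c1 = 460.3 m/s.
At r₂: circular v_c2 = √(μ/r₂) = 692.8 m/s; transfer-apolune v_a = √[μ(2/r₂ − 1/a_t)] = 396.0 m/s.
Δv₂ = v_c2 − v_a = 296.8 m/s.
Total Δv = Δv₁ + Δv₂ = 757.1 m/s.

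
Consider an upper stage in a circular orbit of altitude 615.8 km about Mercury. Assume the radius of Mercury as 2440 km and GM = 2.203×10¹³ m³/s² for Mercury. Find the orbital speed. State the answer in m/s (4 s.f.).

r = 2440 + 615.8 = 3055.8 km = 3.0558×10⁶ m.
For a circular orbit v = √(μ/r) = √(2.203×10¹³ / 3.056×10⁶) = √(7.209×10⁶) = 2685 m/s.

v ≈ 2685 m/s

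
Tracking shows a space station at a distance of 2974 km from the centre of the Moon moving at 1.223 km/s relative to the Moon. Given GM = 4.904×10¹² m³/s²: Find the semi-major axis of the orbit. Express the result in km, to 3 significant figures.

a ≈ 2720 km

r = 2.974×10⁶ m.
Vis-viva rearranged: 1/a = 2/r − v²/μ = 6.725×10⁻⁷ − 3.050×10⁻⁷ = 3.675×10⁻⁷ m⁻¹.
a = 2.721×10⁶ m = 2721.1 km.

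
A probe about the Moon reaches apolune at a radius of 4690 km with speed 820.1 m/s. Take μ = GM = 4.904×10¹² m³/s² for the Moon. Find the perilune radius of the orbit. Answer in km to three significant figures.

r_a = 4.690×10⁶ m.
Specific energy ε = v²/2 − μ/r = -7.093×10⁵ J/kg, so a = −μ/(2ε) = 3.457×10⁶ m.
The apsides satisfy r_p + r_a = 2a, so the perilune radius is 2a − r_a = 2.223×10⁶ m = 2223.4 km.

perilune radius ≈ 2220 km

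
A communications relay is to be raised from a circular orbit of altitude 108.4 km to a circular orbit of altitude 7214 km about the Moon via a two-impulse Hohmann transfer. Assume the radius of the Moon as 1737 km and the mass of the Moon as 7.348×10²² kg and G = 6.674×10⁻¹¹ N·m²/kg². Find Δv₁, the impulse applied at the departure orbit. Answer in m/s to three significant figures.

Δv ≈ 469 m/s

μ = GM = 6.674×10⁻¹¹ × 7.348×10²² = 4.904×10¹² m³/s².
r₁ = 1737 + 108.4 = 1845.4 km = 1.8454×10⁶ m.
r₂ = 1737 + 7214 = 8951.0 km = 8.9510×10⁶ m.
Transfer ellipse a_t = (r₁ + r₂)/2 = 5.398×10⁶ m.
At r₁: circular v_c1 = √(μ/r₁) = 1630 m/s; transfer-perilune v_p = √[μ(2/r₁ − 1/a_t)] = 2099 m/s.
Δv₁ = v_p − v_c1 = 469.0 m/s.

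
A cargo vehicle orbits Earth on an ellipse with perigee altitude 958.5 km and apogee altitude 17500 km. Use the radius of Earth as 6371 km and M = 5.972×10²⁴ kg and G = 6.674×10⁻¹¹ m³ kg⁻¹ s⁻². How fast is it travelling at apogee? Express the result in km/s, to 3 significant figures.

μ = GM = 6.674×10⁻¹¹ × 5.972×10²⁴ = 3.986×10¹⁴ m³/s².
r_p = 6371 + 958.5 = 7329.5 km = 7.3295×10⁶ m.
r_a = 6371 + 17500 = 23871 km = 2.3871×10⁷ m.
Semi-major axis a = (r_p + r_a)/2 = 15600 km = 1.560×10⁷ m.
Vis-viva: v² = μ(2/r − 1/a) = 3.986×10¹⁴ × (8.378×10⁻⁸ − 6.410×10⁻⁸) = 7.845×10⁶ m²/s².
v = 2801 m/s = 2.801 km/s.

v ≈ 2.80 km/s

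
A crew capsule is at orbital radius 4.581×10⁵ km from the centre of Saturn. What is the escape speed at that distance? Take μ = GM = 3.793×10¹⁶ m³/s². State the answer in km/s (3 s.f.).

v_esc ≈ 12.9 km/s

r = 4.581×10⁵ km = 4.581×10⁸ m.
Escape speed v_esc = √(2μ/r) = √(2 × 3.793×10¹⁶ / 4.581×10⁸) = √(1.656×10⁸) = 12870 m/s.
= 12.87 km/s.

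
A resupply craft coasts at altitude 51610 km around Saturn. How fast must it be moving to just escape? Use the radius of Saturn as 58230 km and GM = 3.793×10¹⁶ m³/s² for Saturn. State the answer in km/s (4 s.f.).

v_esc ≈ 26.28 km/s

r = 58230 + 51610 = 109840 km = 1.0984×10⁸ m.
Escape speed v_esc = √(2μ/r) = √(2 × 3.793×10¹⁶ / 1.098×10⁸) = √(6.906×10⁸) = 26280 m/s.
= 26.28 km/s.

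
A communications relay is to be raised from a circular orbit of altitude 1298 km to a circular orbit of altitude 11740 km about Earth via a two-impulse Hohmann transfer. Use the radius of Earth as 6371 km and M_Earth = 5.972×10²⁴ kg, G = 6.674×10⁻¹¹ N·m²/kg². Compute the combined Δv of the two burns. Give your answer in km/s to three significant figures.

μ = GM = 6.674×10⁻¹¹ × 5.972×10²⁴ = 3.986×10¹⁴ m³/s².
r₁ = 6371 + 1298 = 7669.0 km = 7.6690×10⁶ m.
r₂ = 6371 + 11740 = 18111 km = 1.8111×10⁷ m.
Transfer ellipse a_t = (r₁ + r₂)/2 = 1.289×10⁷ m.
At r₁: circular v_c1 = √(μ/r₁) = 7209 m/s; transfer-perigee v_p = √[μ(2/r₁ − 1/a_t)] = 8545 m/s.
Δv₁ = v_p − v_c1 = 1336 m/s.
At r₂: circular v_c2 = √(μ/r₂) = 4691 m/s; transfer-apogee v_a = √[μ(2/r₂ − 1/a_t)] = 3618 m/s.
Δv₂ = v_c2 − v_a = 1073 m/s.
Total Δv = Δv₁ + Δv₂ = 2409 m/s = 2.409 km/s.

Δv_total ≈ 2.41 km/s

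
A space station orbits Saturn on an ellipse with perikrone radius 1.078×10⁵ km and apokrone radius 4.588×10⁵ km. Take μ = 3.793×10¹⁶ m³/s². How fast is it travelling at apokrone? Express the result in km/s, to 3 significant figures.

v ≈ 5.61 km/s

Semi-major axis a = (r_p + r_a)/2 = 2.8330×10⁵ km = 2.833×10⁸ m.
Vis-viva: v² = μ(2/r − 1/a) = 3.793×10¹⁶ × (4.359×10⁻⁹ − 3.530×10⁻⁹) = 3.146×10⁷ m²/s².
v = 5609 m/s = 5.609 km/s.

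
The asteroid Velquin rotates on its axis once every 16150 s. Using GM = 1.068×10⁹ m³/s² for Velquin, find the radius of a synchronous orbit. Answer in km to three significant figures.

A synchronous orbit has period T, so by Kepler's third law a = (μT²/4π²)^(1/3).
μT²/4π² = 1.068×10⁹ × (1.615×10⁴)² / 39.48 = 7.056×10¹⁵ m³.
a = 1.918×10⁵ m = 191.80 km.

r_sync ≈ 192 km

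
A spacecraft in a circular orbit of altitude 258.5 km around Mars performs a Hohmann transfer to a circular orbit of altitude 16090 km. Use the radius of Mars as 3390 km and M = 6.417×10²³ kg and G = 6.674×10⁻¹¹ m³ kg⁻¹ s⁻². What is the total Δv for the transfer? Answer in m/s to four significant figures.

Δv_total ≈ 1670 m/s

μ = GM = 6.674×10⁻¹¹ × 6.417×10²³ = 4.283×10¹³ m³/s².
r₁ = 3390 + 258.5 = 3648.5 km = 3.6485×10⁶ m.
r₂ = 3390 + 16090 = 19480 km = 1.9480×10⁷ m.
Transfer ellipse a_t = (r₁ + r₂)/2 = 1.156×10⁷ m.
At r₁: circular v_c1 = √(μ/r₁) = 3426 m/s; transfer-periapsis v_p = √[μ(2/r₁ − 1/a_t)] = 4447 m/s.
Δv₁ = v_p − v_c1 = 1021 m/s.
At r₂: circular v_c2 = √(μ/r₂) = 1483 m/s; transfer-apoapsis v_a = √[μ(2/r₂ − 1/a_t)] = 832.8 m/s.
Δv₂ = v_c2 − v_a = 649.9 m/s.
Total Δv = Δv₁ + Δv₂ = 1670 m/s.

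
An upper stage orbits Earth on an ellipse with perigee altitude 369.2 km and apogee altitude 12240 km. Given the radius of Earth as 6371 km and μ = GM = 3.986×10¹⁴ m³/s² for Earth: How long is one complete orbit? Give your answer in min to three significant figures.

T ≈ 237 min

r_p = 6371 + 369.2 = 6740.2 km = 6.7402×10⁶ m.
r_a = 6371 + 12240 = 18611 km = 1.8611×10⁷ m.
Semi-major axis a = (r_p + r_a)/2 = (6740.2 + 18611)/2 = 12676 km = 1.268×10⁷ m.
By Kepler's third law T = 2π√(a³/μ) = 2π × 2.260×10³ = 1.420×10⁴ s.
= 236.7 min.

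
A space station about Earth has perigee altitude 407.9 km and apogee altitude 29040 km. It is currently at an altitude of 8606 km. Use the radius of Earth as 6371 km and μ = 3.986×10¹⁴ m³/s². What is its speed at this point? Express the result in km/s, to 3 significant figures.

r_p = 6371 + 407.9 = 6778.9 km = 6.7789×10⁶ m.
r_a = 6371 + 29040 = 35411 km = 3.5411×10⁷ m.
r = 6371 + 8606 = 14977 km = 1.498×10⁷ m.
Semi-major axis a = (r_p + r_a)/2 = 21095 km = 2.109×10⁷ m.
Vis-viva: v² = μ(2/r − 1/a) = 3.986×10¹⁴ × (1.335×10⁻⁷ − 4.740×10⁻⁸) = 3.433×10⁷ m²/s².
v = 5859 m/s = 5.859 km/s.

v ≈ 5.86 km/s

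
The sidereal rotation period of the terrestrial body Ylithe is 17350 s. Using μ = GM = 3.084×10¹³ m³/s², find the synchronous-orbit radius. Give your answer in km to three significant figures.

A synchronous orbit has period T, so by Kepler's third law a = (μT²/4π²)^(1/3).
μT²/4π² = 3.084×10¹³ × (1.735×10⁴)² / 39.48 = 2.352×10²⁰ m³.
a = 6.172×10⁶ m = 6172.4 km.

r_sync ≈ 6170 km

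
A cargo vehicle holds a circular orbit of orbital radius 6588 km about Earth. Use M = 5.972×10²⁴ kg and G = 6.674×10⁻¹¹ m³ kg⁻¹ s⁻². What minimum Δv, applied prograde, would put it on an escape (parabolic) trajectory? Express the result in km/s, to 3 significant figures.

Δv ≈ 3.22 km/s

μ = GM = 6.674×10⁻¹¹ × 5.972×10²⁴ = 3.986×10¹⁴ m³/s².
r = 6588 km = 6.588×10⁶ m.
Circular speed v_c = √(μ/r) = 7778 m/s.
Escape speed v_esc = √(2μ/r) = √2 × v_c = 11000 m/s.
Δv = v_esc − v_c = 3222 m/s = 3.222 km/s.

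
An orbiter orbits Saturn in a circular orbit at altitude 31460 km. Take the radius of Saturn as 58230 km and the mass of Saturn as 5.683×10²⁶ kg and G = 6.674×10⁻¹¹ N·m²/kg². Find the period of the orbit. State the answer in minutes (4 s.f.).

T ≈ 456.7 minutes

μ = GM = 6.674×10⁻¹¹ × 5.683×10²⁶ = 3.793×10¹⁶ m³/s².
r = 58230 + 31460 = 89690 km = 8.9690×10⁷ m.
Kepler's third law: T = 2π√(r³/μ) = 2π√((8.969×10⁷)³ / 3.793×10¹⁶).
r³/μ = 1.902×10⁷ s², so T = 2π × 4.361×10³ = 2.740×10⁴ s.
Converting: 2.740×10⁴ s ÷ 60.00 = 456.7 minutes.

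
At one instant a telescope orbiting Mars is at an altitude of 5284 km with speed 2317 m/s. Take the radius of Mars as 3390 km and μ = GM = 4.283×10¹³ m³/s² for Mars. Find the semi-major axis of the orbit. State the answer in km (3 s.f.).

r = 3390 + 5284 = 8674.0 km = 8.674×10⁶ m.
Vis-viva rearranged: 1/a = 2/r − v²/μ = 2.306×10⁻⁷ − 1.253×10⁻⁷ = 1.052×10⁻⁷ m⁻¹.
a = 9.503×10⁶ m = 9503.0 km.

a ≈ 9500 km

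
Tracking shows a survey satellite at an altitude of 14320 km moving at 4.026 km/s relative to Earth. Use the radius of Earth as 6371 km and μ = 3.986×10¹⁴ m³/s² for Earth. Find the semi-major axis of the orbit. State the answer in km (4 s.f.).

a ≈ 17860 km

r = 6371 + 14320 = 20691 km = 2.069×10⁷ m.
Specific orbital energy ε = v²/2 − μ/r = (4026)²/2 − 3.986×10¹⁴/2.069×10⁷ = -1.116×10⁷ J/kg.
Since ε = −μ/(2a), a = −μ/(2ε) = 1.786×10⁷ m = 17858 km.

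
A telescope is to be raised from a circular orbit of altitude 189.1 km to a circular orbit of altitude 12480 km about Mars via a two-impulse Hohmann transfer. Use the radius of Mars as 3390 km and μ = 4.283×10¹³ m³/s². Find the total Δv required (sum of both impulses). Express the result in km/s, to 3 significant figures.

Δv_total ≈ 1.61 km/s

r₁ = 3390 + 189.1 = 3579.1 km = 3.5791×10⁶ m.
r₂ = 3390 + 12480 = 15870 km = 1.5870×10⁷ m.
Transfer ellipse a_t = (r₁ + r₂)/2 = 9.725×10⁶ m.
At r₁: circular v_c1 = √(μ/r₁) = 3459 m/s; transfer-periapsis v_p = √[μ(2/r₁ − 1/a_t)] = 4419 m/s.
Δv₁ = v_p − v_c1 = 959.9 m/s.
At r₂: circular v_c2 = √(μ/r₂) = 1643 m/s; transfer-apoapsis v_a = √[μ(2/r₂ − 1/a_t)] = 996.6 m/s.
Δv₂ = v_c2 − v_a = 646.2 m/s.
Total Δv = Δv₁ + Δv₂ = 1606 m/s = 1.606 km/s.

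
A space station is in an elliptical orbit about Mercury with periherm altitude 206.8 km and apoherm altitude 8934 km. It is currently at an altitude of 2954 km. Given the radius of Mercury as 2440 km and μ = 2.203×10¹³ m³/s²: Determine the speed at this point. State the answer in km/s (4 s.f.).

v ≈ 2.242 km/s

r_p = 2440 + 206.8 = 2646.8 km = 2.6468×10⁶ m.
r_a = 2440 + 8934 = 11374 km = 1.1374×10⁷ m.
r = 2440 + 2954 = 5394.0 km = 5.394×10⁶ m.
Semi-major axis a = (r_p + r_a)/2 = 7010.4 km = 7.010×10⁶ m.
Vis-viva: v² = μ(2/r − 1/a) = 2.203×10¹³ × (3.708×10⁻⁷ − 1.426×10⁻⁷) = 5.026×10⁶ m²/s².
v = 2242 m/s = 2.242 km/s.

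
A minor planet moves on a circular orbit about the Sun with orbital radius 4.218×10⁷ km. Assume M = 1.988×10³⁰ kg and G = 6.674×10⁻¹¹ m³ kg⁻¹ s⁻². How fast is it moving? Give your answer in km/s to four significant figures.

μ = GM = 6.674×10⁻¹¹ × 1.988×10³⁰ = 1.327×10²⁰ m³/s².
r = 4.218×10⁷ km = 4.218×10¹⁰ m.
For a circular orbit v = √(μ/r) = √(1.327×10²⁰ / 4.218×10¹⁰) = √(3.146×10⁹) = 56090 m/s.
That is 56.09 km/s.

v ≈ 56.09 km/s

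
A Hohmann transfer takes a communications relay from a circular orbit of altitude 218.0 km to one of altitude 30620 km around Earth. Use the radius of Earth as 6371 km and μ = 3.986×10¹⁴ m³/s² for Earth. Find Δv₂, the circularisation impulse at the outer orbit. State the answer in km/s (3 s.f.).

r₁ = 6371 + 218.0 = 6589.0 km = 6.5890×10⁶ m.
r₂ = 6371 + 30620 = 36991 km = 3.6991×10⁷ m.
Transfer ellipse a_t = (r₁ + r₂)/2 = 2.179×10⁷ m.
At r₁: circular v_c1 = √(μ/r₁) = 7778 m/s; transfer-perigee v_p = √[μ(2/r₁ − 1/a_t)] = 10130 m/s.
At r₂: circular v_c2 = √(μ/r₂) = 3283 m/s; transfer-apogee v_a = √[μ(2/r₂ − 1/a_t)] = 1805 m/s.
Δv₂ = v_c2 − v_a = 1478 m/s.
= 1.478 km/s.

Δv ≈ 1.48 km/s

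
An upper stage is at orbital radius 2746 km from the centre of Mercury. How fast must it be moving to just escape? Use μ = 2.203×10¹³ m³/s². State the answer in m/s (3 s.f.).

r = 2746 km = 2.746×10⁶ m.
Escape speed v_esc = √(2μ/r) = √(2 × 2.203×10¹³ / 2.746×10⁶) = √(1.605×10⁷) = 4006 m/s.

v_esc ≈ 4010 m/s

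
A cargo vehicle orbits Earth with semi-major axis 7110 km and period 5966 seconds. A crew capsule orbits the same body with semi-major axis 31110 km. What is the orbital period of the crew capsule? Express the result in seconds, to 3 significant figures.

T₂ ≈ 54600 seconds

Kepler's third law: T² ∝ a³, so T₂ = T₁ (a₂/a₁)^(3/2).
a₂/a₁ = 4.376, (a₂/a₁)^(3/2) = 9.153.
T₂ = 5966 × 9.153 = 54600 seconds.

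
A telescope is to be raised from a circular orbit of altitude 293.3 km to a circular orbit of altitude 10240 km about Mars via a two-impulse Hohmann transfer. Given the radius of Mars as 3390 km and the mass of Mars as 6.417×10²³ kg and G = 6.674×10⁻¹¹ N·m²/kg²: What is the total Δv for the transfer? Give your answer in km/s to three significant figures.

Δv_total ≈ 1.49 km/s

μ = GM = 6.674×10⁻¹¹ × 6.417×10²³ = 4.283×10¹³ m³/s².
r₁ = 3390 + 293.3 = 3683.3 km = 3.6833×10⁶ m.
r₂ = 3390 + 10240 = 13630 km = 1.3630×10⁷ m.
Transfer ellipse a_t = (r₁ + r₂)/2 = 8.657×10⁶ m.
At r₁: circular v_c1 = √(μ/r₁) = 3410 m/s; transfer-periapsis v_p = √[μ(2/r₁ − 1/a_t)] = 4279 m/s.
Δv₁ = v_p − v_c1 = 868.8 m/s.
At r₂: circular v_c2 = √(μ/r₂) = 1773 m/s; transfer-apoapsis v_a = √[μ(2/r₂ − 1/a_t)] = 1156 m/s.
Δv₂ = v_c2 − v_a = 616.3 m/s.
Total Δv = Δv₁ + Δv₂ = 1485 m/s = 1.485 km/s.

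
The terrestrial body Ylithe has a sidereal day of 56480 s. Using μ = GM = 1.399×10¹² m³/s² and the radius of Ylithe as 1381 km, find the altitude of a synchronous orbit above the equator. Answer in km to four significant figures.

A synchronous orbit has period T, so by Kepler's third law a = (μT²/4π²)^(1/3).
μT²/4π² = 1.399×10¹² × (5.648×10⁴)² / 39.48 = 1.130×10²⁰ m³.
a = 4.835×10⁶ m = 4835.2 km.
Altitude h = a − R = 4835.2 − 1381 = 3454.2 km.

h_sync ≈ 3454 km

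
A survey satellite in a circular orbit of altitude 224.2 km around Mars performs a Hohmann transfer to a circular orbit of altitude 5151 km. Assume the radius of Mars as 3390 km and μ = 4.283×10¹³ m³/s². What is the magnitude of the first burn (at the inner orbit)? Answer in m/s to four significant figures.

Δv ≈ 638.5 m/s

r₁ = 3390 + 224.2 = 3614.2 km = 3.6142×10⁶ m.
r₂ = 3390 + 5151 = 8541.0 km = 8.5410×10⁶ m.
Transfer ellipse a_t = (r₁ + r₂)/2 = 6.078×10⁶ m.
At r₁: circular v_c1 = √(μ/r₁) = 3442 m/s; transfer-periapsis v_p = √[μ(2/r₁ − 1/a_t)] = 4081 m/s.
Δv₁ = v_p − v_c1 = 638.5 m/s.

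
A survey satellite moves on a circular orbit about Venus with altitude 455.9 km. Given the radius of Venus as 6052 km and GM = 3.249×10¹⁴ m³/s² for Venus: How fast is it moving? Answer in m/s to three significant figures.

v ≈ 7070 m/s

r = 6052 + 455.9 = 6507.9 km = 6.5079×10⁶ m.
For a circular orbit v = √(μ/r) = √(3.249×10¹⁴ / 6.508×10⁶) = √(4.992×10⁷) = 7066 m/s.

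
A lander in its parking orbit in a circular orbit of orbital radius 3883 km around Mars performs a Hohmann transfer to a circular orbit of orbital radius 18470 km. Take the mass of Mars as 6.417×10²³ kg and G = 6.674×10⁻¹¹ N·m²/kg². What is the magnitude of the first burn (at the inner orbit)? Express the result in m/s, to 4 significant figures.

μ = GM = 6.674×10⁻¹¹ × 6.417×10²³ = 4.283×10¹³ m³/s².
r₁ = 3883 km = 3.883×10⁶ m.
r₂ = 18470 km = 1.847×10⁷ m.
Transfer ellipse a_t = (r₁ + r₂)/2 = 1.118×10⁷ m.
At r₁: circular v_c1 = √(μ/r₁) = 3321 m/s; transfer-periapsis v_p = √[μ(2/r₁ − 1/a_t)] = 4269 m/s.
Δv₁ = v_p − v_c1 = 948.2 m/s.

Δv ≈ 948.2 m/s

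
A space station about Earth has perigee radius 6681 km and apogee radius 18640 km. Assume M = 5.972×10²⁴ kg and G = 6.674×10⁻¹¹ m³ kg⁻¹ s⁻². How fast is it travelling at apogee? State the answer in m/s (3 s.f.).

μ = GM = 6.674×10⁻¹¹ × 5.972×10²⁴ = 3.986×10¹⁴ m³/s².
Semi-major axis a = (r_p + r_a)/2 = 12660 km = 1.266×10⁷ m.
Vis-viva: v² = μ(2/r − 1/a) = 3.986×10¹⁴ × (1.073×10⁻⁷ − 7.899×10⁻⁸) = 1.128×10⁷ m²/s².
v = 3359 m/s.

v ≈ 3360 m/s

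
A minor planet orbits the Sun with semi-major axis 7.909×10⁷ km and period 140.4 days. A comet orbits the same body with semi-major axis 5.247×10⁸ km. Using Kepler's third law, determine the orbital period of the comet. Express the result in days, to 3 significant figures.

Kepler's third law: T² ∝ a³, so T₂ = T₁ (a₂/a₁)^(3/2).
a₂/a₁ = 6.634, (a₂/a₁)^(3/2) = 17.09.
T₂ = 140.4 × 17.09 = 2399 days.

T₂ ≈ 2400 days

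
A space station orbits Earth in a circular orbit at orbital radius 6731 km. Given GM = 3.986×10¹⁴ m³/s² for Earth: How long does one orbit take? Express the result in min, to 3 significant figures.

r = 6731 km = 6.731×10⁶ m.
Kepler's third law: T = 2π√(r³/μ) = 2π√((6.731×10⁶)³ / 3.986×10¹⁴).
r³/μ = 7.651×10⁵ s², so T = 2π × 8.747×10² = 5.496×10³ s.
Converting: 5.496×10³ s ÷ 60.00 = 91.60 min.

T ≈ 91.6 min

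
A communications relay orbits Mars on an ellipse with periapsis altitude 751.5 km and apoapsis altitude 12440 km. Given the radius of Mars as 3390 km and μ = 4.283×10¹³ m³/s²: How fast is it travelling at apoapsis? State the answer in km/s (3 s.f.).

v ≈ 1.06 km/s

r_p = 3390 + 751.5 = 4141.5 km = 4.1415×10⁶ m.
r_a = 3390 + 12440 = 15830 km = 1.5830×10⁷ m.
Semi-major axis a = (r_p + r_a)/2 = 9985.8 km = 9.986×10⁶ m.
Vis-viva: v² = μ(2/r − 1/a) = 4.283×10¹³ × (1.263×10⁻⁷ − 1.001×10⁻⁷) = 1.122×10⁶ m²/s².
v = 1059 m/s = 1.059 km/s.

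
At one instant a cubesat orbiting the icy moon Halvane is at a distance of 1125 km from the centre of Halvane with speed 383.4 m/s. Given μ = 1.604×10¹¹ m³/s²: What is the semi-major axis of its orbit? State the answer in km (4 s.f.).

a ≈ 1161 km

r = 1.125×10⁶ m.
Vis-viva rearranged: 1/a = 2/r − v²/μ = 1.778×10⁻⁶ − 9.164×10⁻⁷ = 8.613×10⁻⁷ m⁻¹.
a = 1.161×10⁶ m = 1161.0 km.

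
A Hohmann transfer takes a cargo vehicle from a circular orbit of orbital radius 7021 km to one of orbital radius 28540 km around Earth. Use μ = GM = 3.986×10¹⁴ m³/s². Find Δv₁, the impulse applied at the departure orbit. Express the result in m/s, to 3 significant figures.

Δv ≈ 2010 m/s

r₁ = 7021 km = 7.021×10⁶ m.
r₂ = 28540 km = 2.854×10⁷ m.
Transfer ellipse a_t = (r₁ + r₂)/2 = 1.778×10⁷ m.
At r₁: circular v_c1 = √(μ/r₁) = 7535 m/s; transfer-perigee v_p = √[μ(2/r₁ − 1/a_t)] = 9546 m/s.
Δv₁ = v_p − v_c1 = 2011 m/s.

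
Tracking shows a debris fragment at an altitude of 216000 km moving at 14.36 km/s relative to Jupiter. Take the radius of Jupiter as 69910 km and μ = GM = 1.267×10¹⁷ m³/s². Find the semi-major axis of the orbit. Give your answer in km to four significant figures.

a ≈ 1.863×10⁵ km

r = 69910 + 216000 = 2.8591×10⁵ km = 2.859×10⁸ m.
Specific orbital energy ε = v²/2 − μ/r = (14360)²/2 − 1.267×10¹⁷/2.859×10⁸ = -3.400×10⁸ J/kg.
Since ε = −μ/(2a), a = −μ/(2ε) = 1.863×10⁸ m = 1.8630×10⁵ km.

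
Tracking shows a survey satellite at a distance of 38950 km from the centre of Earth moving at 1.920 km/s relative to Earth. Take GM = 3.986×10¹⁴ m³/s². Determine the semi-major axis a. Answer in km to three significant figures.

a ≈ 23800 km

r = 3.895×10⁷ m.
Specific orbital energy ε = v²/2 − μ/r = (1920)²/2 − 3.986×10¹⁴/3.895×10⁷ = -8.390×10⁶ J/kg.
Since ε = −μ/(2a), a = −μ/(2ε) = 2.375×10⁷ m = 23753 km.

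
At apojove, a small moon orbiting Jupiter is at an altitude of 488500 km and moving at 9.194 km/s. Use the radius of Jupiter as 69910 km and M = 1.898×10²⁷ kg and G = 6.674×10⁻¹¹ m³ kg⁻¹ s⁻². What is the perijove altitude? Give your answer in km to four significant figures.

perijove altitude ≈ 57950 km

μ = GM = 6.674×10⁻¹¹ × 1.898×10²⁷ = 1.267×10¹⁷ m³/s².
r_a = 69910 + 488500 = 5.5841×10⁵ km = 5.584×10⁸ m.
Specific energy ε = v²/2 − μ/r = -1.846×10⁸ J/kg, so a = −μ/(2ε) = 3.431×10⁸ m.
The apsides satisfy r_p + r_a = 2a, so the perijove radius is 2a − r_a = 1.279×10⁸ m = 1.2786×10⁵ km.
Perijove altitude = 1.2786×10⁵ − 69910 = 57954 km.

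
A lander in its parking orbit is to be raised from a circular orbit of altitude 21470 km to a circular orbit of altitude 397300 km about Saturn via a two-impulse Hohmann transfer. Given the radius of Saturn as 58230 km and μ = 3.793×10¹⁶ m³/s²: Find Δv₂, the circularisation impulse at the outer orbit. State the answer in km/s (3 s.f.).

Δv ≈ 4.15 km/s

r₁ = 58230 + 21470 = 79700 km = 7.9700×10⁷ m.
r₂ = 58230 + 397300 = 455530 km = 4.5553×10⁸ m.
Transfer ellipse a_t = (r₁ + r₂)/2 = 2.676×10⁸ m.
At r₁: circular v_c1 = √(μ/r₁) = 21820 m/s; transfer-perikrone v_p = √[μ(2/r₁ − 1/a_t)] = 28460 m/s.
At r₂: circular v_c2 = √(μ/r₂) = 9125 m/s; transfer-apokrone v_a = √[μ(2/r₂ − 1/a_t)] = 4980 m/s.
Δv₂ = v_c2 − v_a = 4145 m/s.
= 4.145 km/s.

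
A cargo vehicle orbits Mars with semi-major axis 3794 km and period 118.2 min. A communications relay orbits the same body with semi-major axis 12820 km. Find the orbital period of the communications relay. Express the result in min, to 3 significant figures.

Kepler's third law: T² ∝ a³, so T₂ = T₁ (a₂/a₁)^(3/2).
a₂/a₁ = 3.379, (a₂/a₁)^(3/2) = 6.211.
T₂ = 118.2 × 6.211 = 734.2 min.

T₂ ≈ 734 min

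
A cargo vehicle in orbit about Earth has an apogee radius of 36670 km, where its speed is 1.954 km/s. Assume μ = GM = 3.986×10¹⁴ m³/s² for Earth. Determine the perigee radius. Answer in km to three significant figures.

r_a = 3.667×10⁷ m.
Specific energy ε = v²/2 − μ/r = -8.961×10⁶ J/kg, so a = −μ/(2ε) = 2.224×10⁷ m.
The apsides satisfy r_p + r_a = 2a, so the perigee radius is 2a − r_a = 7.812×10⁶ m = 7812.3 km.

perigee radius ≈ 7810 km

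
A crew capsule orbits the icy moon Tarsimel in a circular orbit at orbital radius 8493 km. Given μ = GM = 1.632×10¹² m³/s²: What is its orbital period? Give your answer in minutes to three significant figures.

T ≈ 2030 minutes

r = 8493 km = 8.493×10⁶ m.
Kepler's third law: T = 2π√(r³/μ) = 2π√((8.493×10⁶)³ / 1.632×10¹²).
r³/μ = 3.754×10⁸ s², so T = 2π × 1.937×10⁴ = 1.217×10⁵ s.
Converting: 1.217×10⁵ s ÷ 60.00 = 2029 minutes.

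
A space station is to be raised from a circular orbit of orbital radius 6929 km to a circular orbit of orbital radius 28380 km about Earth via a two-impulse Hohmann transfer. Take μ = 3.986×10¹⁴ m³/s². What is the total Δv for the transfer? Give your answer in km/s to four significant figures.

r₁ = 6929 km = 6.929×10⁶ m.
r₂ = 28380 km = 2.838×10⁷ m.
Transfer ellipse a_t = (r₁ + r₂)/2 = 1.765×10⁷ m.
At r₁: circular v_c1 = √(μ/r₁) = 7585 m/s; transfer-perigee v_p = √[μ(2/r₁ − 1/a_t)] = 9616 m/s.
Δv₁ = v_p − v_c1 = 2032 m/s.
At r₂: circular v_c2 = √(μ/r₂) = 3748 m/s; transfer-apogee v_a = √[μ(2/r₂ − 1/a_t)] = 2348 m/s.
Δv₂ = v_c2 − v_a = 1400 m/s.
Total Δv = Δv₁ + Δv₂ = 3432 m/s = 3.432 km/s.

Δv_total ≈ 3.432 km/s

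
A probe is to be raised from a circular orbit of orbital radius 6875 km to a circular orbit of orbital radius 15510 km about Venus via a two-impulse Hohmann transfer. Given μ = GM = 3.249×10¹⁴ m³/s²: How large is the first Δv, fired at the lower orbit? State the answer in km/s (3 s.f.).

Δv ≈ 1.22 km/s

r₁ = 6875 km = 6.875×10⁶ m.
r₂ = 15510 km = 1.551×10⁷ m.
Transfer ellipse a_t = (r₁ + r₂)/2 = 1.119×10⁷ m.
At r₁: circular v_c1 = √(μ/r₁) = 6874 m/s; transfer-periapsis v_p = √[μ(2/r₁ − 1/a_t)] = 8092 m/s.
Δv₁ = v_p − v_c1 = 1218 m/s.
= 1.218 km/s.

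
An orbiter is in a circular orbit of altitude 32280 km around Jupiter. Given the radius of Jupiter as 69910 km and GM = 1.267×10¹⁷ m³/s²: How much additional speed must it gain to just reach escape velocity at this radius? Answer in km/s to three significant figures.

r = 69910 + 32280 = 102190 km = 1.0219×10⁸ m.
Circular speed v_c = √(μ/r) = 35210 m/s.
Escape speed v_esc = √(2μ/r) = √2 × v_c = 49800 m/s.
Δv = v_esc − v_c = 14590 m/s = 14.59 km/s.

Δv ≈ 14.6 km/s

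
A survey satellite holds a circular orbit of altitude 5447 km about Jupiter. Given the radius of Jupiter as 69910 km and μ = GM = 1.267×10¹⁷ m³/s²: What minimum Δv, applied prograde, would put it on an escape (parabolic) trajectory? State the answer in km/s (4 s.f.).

r = 69910 + 5447 = 75357 km = 7.5357×10⁷ m.
Circular speed v_c = √(μ/r) = 41000 m/s.
Escape speed v_esc = √(2μ/r) = √2 × v_c = 57990 m/s.
Δv = v_esc − v_c = 16980 m/s = 16.98 km/s.

Δv ≈ 16.98 km/s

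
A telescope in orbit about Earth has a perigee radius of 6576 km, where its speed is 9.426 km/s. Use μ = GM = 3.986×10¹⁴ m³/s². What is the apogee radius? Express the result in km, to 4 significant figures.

r_p = 6.576×10⁶ m.
Specific energy ε = v²/2 − μ/r = -1.619×10⁷ J/kg, so a = −μ/(2ε) = 1.231×10⁷ m.
The apsides satisfy r_p + r_a = 2a, so the apogee radius is 2a − r_p = 1.804×10⁷ m = 18045 km.

apogee radius ≈ 18040 km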